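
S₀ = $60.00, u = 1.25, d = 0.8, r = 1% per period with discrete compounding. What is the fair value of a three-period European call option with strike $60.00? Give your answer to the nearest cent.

Risk-neutral probability p = (1 + 0.01 − 0.8)/(1.25 − 0.8) = 0.2100/0.4500 = 0.4667
Terminal stock prices: S_uuu = 117.2, S_uud = 75, S_udd = 48, S_ddd = 30.72
Terminal payoffs (S − K): max(57.19, 0) = 57.19, max(15, 0) = 15, max(-12, 0) = 0, max(-29.28, 0) = 0
Node uu (S = 93.75): V_uu = 1/1.01·[0.4667·57.1875 + 0.5333·15.0000] = 34.3441
Node ud (S = 60): V_ud = 1/1.01·[0.4667·15.0000 + 0.5333·0.0000] = 6.9307
Node dd (S = 38.4): V_dd = 1/1.01·[0.4667·0.0000 + 0.5333·0.0000] = 0.0000
Node u (S = 75): V_u = 1/1.01·[0.4667·34.3441 + 0.5333·6.9307] = 19.5283
Node d (S = 48): V_d = 1/1.01·[0.4667·6.9307 + 0.5333·0.0000] = 3.2023
Node 0 (S = 60): V_0 = 1/1.01·[0.4667·19.5283 + 0.5333·3.2023] = 10.7140

$10.71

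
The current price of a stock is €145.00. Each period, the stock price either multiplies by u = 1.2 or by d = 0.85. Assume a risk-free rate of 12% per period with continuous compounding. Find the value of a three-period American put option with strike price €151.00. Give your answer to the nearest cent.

Risk-neutral probability p = (e^0.12 − 0.85)/(1.2 − 0.85) = 0.2775/0.3500 = 0.7928
Terminal stock prices: S_uuu = 250.6, S_uud = 177.5, S_udd = 125.7, S_ddd = 89.05
Terminal payoffs (K − S): max(-99.56, 0) = 0, max(-26.48, 0) = 0, max(25.29, 0) = 25.29, max(61.95, 0) = 61.95
Node uu (S = 208.8): continuation = e^(−0.12)·[0.7928·0.0000 + 0.2072·0.0000] = 0.0000; exercise value = 0.0000 ≤ continuation, so V_uu = 0.0000
Node ud (S = 147.9): continuation = e^(−0.12)·[0.7928·0.0000 + 0.2072·25.2850] = 4.6455; exercise value = 3.1000 ≤ continuation, so V_ud = 4.6455
Node dd (S = 104.8): continuation = e^(−0.12)·[0.7928·25.2850 + 0.2072·61.9519] = 29.1625; exercise value = 46.2375 > continuation, so V_dd = 46.2375 (exercise)
Node u (S = 174): continuation = e^(−0.12)·[0.7928·0.0000 + 0.2072·4.6455] = 0.8535; exercise value = 0.0000 ≤ continuation, so V_u = 0.8535
Node d (S = 123.2): continuation = e^(−0.12)·[0.7928·4.6455 + 0.2072·46.2375] = 11.7618; exercise value = 27.7500 > continuation, so V_d = 27.7500 (exercise)
Node 0 (S = 145): continuation = e^(−0.12)·[0.7928·0.8535 + 0.2072·27.7500] = 5.6986; exercise value = 6.0000 > continuation, so V_0 = 6.0000 (exercise)

€6.00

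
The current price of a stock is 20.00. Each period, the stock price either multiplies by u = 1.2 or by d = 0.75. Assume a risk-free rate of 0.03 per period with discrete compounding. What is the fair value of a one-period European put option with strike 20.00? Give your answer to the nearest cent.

1.83

Risk-neutral probability p = (1 + 0.03 − 0.75)/(1.2 − 0.75) = 0.2800/0.4500 = 0.6222
Terminal stock prices: S_u = 24, S_d = 15
Terminal payoffs (K − S): max(-4, 0) = 0, max(5, 0) = 5
Node 0 (S = 20): V_0 = 1/1.03·[0.6222·0.0000 + 0.3778·5.0000] = 1.8339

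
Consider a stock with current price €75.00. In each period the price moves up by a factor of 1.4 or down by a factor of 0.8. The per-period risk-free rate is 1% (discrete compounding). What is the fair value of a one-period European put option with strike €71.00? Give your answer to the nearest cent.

Risk-neutral probability p = (1 + 0.01 − 0.8)/(1.4 − 0.8) = 0.2100/0.6000 = 0.3500
Terminal stock prices: S_u = 105, S_d = 60
Terminal payoffs (K − S): max(-34, 0) = 0, max(11, 0) = 11
Node 0 (S = 75): V_0 = 1/1.01·[0.3500·0.0000 + 0.6500·11.0000] = 7.0792

€7.08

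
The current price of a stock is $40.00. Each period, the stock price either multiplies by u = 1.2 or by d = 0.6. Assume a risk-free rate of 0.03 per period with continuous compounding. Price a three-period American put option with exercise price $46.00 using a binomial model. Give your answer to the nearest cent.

$10.84

Risk-neutral probability p = (e^0.03 − 0.6)/(1.2 − 0.6) = 0.4305/0.6000 = 0.7174
Terminal stock prices: S_uuu = 69.12, S_uud = 34.56, S_udd = 17.28, S_ddd = 8.64
Terminal payoffs (K − S): max(-23.12, 0) = 0, max(11.44, 0) = 11.44, max(28.72, 0) = 28.72, max(37.36, 0) = 37.36
Node uu (S = 57.6): continuation = e^(−0.03)·[0.7174·0.0000 + 0.2826·11.4400] = 3.1371; exercise value = 0.0000 ≤ continuation, so V_uu = 3.1371
Node ud (S = 28.8): continuation = e^(−0.03)·[0.7174·11.4400 + 0.2826·28.7200] = 15.8405; exercise value = 17.2000 > continuation, so V_ud = 17.2000 (exercise)
Node dd (S = 14.4): continuation = e^(−0.03)·[0.7174·28.7200 + 0.2826·37.3600] = 30.2405; exercise value = 31.6000 > continuation, so V_dd = 31.6000 (exercise)
Node u (S = 48): continuation = e^(−0.03)·[0.7174·3.1371 + 0.2826·17.2000] = 6.9008; exercise value = 0.0000 ≤ continuation, so V_u = 6.9008
Node d (S = 24): continuation = e^(−0.03)·[0.7174·17.2000 + 0.2826·31.6000] = 20.6405; exercise value = 22.0000 > continuation, so V_d = 22.0000 (exercise)
Node 0 (S = 40): continuation = e^(−0.03)·[0.7174·6.9008 + 0.2826·22.0000] = 10.8374; exercise value = 6.0000 ≤ continuation, so V_0 = 10.8374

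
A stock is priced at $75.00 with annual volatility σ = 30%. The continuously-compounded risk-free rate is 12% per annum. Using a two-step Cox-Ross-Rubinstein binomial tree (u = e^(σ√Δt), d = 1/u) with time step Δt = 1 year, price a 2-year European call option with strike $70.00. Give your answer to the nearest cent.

$22.96

CRR parameters: u = e^(σ√Δt) = e^(0.3·√1) = 1.3499, d = 1/u = 0.7408
Per-period rate: rΔt = 0.12·1 = 0.12, so R = e^0.12 = 1.1275
Risk-neutral probability p = (e^0.12 − 0.7408)/(1.3499 − 0.7408) = 0.3867/0.6090 = 0.6349
Terminal stock prices: S_uu = 136.7, S_ud = 75, S_dd = 41.16
Terminal payoffs (S − K): max(66.66, 0) = 66.66, max(5, 0) = 5, max(-28.84, 0) = 0
Node u (S = 101.2): V_u = e^(−0.12)·[0.6349·66.6589 + 0.3651·5.0000] = 39.1550
Node d (S = 55.56): V_d = e^(−0.12)·[0.6349·5.0000 + 0.3651·0.0000] = 2.8155
Node 0 (S = 75): V_0 = e^(−0.12)·[0.6349·39.1550 + 0.3651·2.8155] = 22.9600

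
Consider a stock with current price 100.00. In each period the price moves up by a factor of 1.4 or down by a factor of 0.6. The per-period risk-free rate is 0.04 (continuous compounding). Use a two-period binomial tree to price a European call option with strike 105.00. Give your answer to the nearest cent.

Risk-neutral probability p = (e^0.04 − 0.6)/(1.4 − 0.6) = 0.4408/0.8000 = 0.5510
Terminal stock prices: S_uu = 196, S_ud = 84, S_dd = 36
Terminal payoffs (S − K): max(91, 0) = 91, max(-21, 0) = 0, max(-69, 0) = 0
Node u (S = 140): V_u = e^(−0.04)·[0.5510·91.0000 + 0.4490·0.0000] = 48.1761
Node d (S = 60): V_d = e^(−0.04)·[0.5510·0.0000 + 0.4490·0.0000] = 0.0000
Node 0 (S = 100): V_0 = e^(−0.04)·[0.5510·48.1761 + 0.4490·0.0000] = 25.5048

25.50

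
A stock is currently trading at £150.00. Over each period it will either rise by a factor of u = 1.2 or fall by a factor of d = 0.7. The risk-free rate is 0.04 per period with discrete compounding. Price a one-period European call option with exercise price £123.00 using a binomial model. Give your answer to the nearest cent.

Risk-neutral probability p = (1 + 0.04 − 0.7)/(1.2 − 0.7) = 0.3400/0.5000 = 0.6800
Terminal stock prices: S_u = 180, S_d = 105
Terminal payoffs (S − K): max(57, 0) = 57, max(-18, 0) = 0
Node 0 (S = 150): V_0 = 1/1.04·[0.6800·57.0000 + 0.3200·0.0000] = 37.2692

£37.27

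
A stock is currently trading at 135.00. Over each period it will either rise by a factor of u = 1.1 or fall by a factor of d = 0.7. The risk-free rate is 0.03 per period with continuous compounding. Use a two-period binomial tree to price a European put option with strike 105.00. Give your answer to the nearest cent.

1.39

Risk-neutral probability p = (e^0.03 − 0.7)/(1.1 − 0.7) = 0.3305/0.4000 = 0.8261
Terminal stock prices: S_uu = 163.4, S_ud = 103.9, S_dd = 66.15
Terminal payoffs (K − S): max(-58.35, 0) = 0, max(1.05, 0) = 1.05, max(38.85, 0) = 38.85
Node u (S = 148.5): V_u = e^(−0.03)·[0.8261·0.0000 + 0.1739·1.0500] = 0.1772
Node d (S = 94.5): V_d = e^(−0.03)·[0.8261·1.0500 + 0.1739·38.8500] = 7.3968
Node 0 (S = 135): V_0 = e^(−0.03)·[0.8261·0.1772 + 0.1739·7.3968] = 1.3901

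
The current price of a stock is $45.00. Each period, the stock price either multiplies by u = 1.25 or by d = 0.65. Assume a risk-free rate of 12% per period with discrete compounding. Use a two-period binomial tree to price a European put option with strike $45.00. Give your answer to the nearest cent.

$3.26

Risk-neutral probability p = (1 + 0.12 − 0.65)/(1.25 − 0.65) = 0.4700/0.6000 = 0.7833
Terminal stock prices: S_uu = 70.31, S_ud = 36.56, S_dd = 19.01
Terminal payoffs (K − S): max(-25.31, 0) = 0, max(8.438, 0) = 8.438, max(25.99, 0) = 25.99
Node u (S = 56.25): V_u = 1/1.12·[0.7833·0.0000 + 0.2167·8.4375] = 1.6323
Node d (S = 29.25): V_d = 1/1.12·[0.7833·8.4375 + 0.2167·25.9875] = 10.9286
Node 0 (S = 45): V_0 = 1/1.12·[0.7833·1.6323 + 0.2167·10.9286] = 3.2558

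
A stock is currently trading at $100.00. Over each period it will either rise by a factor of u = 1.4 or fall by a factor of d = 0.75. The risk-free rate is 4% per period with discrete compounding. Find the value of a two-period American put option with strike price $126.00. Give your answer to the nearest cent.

$31.96

Risk-neutral probability p = (1 + 0.04 − 0.75)/(1.4 − 0.75) = 0.2900/0.6500 = 0.4462
Terminal stock prices: S_uu = 196, S_ud = 105, S_dd = 56.25
Terminal payoffs (K − S): max(-70, 0) = 0, max(21, 0) = 21, max(69.75, 0) = 69.75
Node u (S = 140): continuation = 1/1.04·[0.4462·0.0000 + 0.5538·21.0000] = 11.1834; exercise value = 0.0000 ≤ continuation, so V_u = 11.1834
Node d (S = 75): continuation = 1/1.04·[0.4462·21.0000 + 0.5538·69.7500] = 46.1538; exercise value = 51.0000 > continuation, so V_d = 51.0000 (exercise)
Node 0 (S = 100): continuation = 1/1.04·[0.4462·11.1834 + 0.5538·51.0000] = 31.9574; exercise value = 26.0000 ≤ continuation, so V_0 = 31.9574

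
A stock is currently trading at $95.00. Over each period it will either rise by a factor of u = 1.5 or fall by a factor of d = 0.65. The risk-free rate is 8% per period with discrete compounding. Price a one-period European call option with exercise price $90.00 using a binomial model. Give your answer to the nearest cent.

Risk-neutral probability p = (1 + 0.08 − 0.65)/(1.5 − 0.65) = 0.4300/0.8500 = 0.5059
Terminal stock prices: S_u = 142.5, S_d = 61.75
Terminal payoffs (S − K): max(52.5, 0) = 52.5, max(-28.25, 0) = 0
Node 0 (S = 95): V_0 = 1/1.08·[0.5059·52.5000 + 0.4941·0.0000] = 24.5915

$24.59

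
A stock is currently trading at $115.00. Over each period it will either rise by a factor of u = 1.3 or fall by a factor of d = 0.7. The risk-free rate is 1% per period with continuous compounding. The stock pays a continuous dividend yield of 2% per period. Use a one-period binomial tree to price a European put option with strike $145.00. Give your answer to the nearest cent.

$32.99

Per-period risk-free factor R = e^0.01 = 1.0101; dividend-adjusted growth = e^(0.01−0.02) = 0.9900.
Risk-neutral probability p = (0.9900 − 0.7)/(1.3 − 0.7) = 0.2900/0.6000 = 0.4834
Terminal stock prices: S_u = 149.5, S_d = 80.5
Terminal payoffs (K − S): max(-4.5, 0) = 0, max(64.5, 0) = 64.5
Node 0 (S = 115): V_0 = e^(−0.01)·[0.4834·0.0000 + 0.5166·64.5000] = 32.9881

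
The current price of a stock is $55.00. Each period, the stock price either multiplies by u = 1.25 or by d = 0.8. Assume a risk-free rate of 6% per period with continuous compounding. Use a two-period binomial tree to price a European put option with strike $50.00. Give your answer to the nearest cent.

Risk-neutral probability p = (e^0.06 − 0.8)/(1.25 − 0.8) = 0.2618/0.4500 = 0.5819
Terminal stock prices: S_uu = 85.94, S_ud = 55, S_dd = 35.2
Terminal payoffs (K − S): max(-35.94, 0) = 0, max(-5, 0) = 0, max(14.8, 0) = 14.8
Node u (S = 68.75): V_u = e^(−0.06)·[0.5819·0.0000 + 0.4181·0.0000] = 0.0000
Node d (S = 44): V_d = e^(−0.06)·[0.5819·0.0000 + 0.4181·14.8000] = 5.8281
Node 0 (S = 55): V_0 = e^(−0.06)·[0.5819·0.0000 + 0.4181·5.8281] = 2.2950

$2.30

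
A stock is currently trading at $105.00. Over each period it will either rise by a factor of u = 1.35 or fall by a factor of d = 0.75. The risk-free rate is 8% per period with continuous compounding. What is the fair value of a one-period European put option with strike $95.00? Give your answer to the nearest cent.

$6.67

Risk-neutral probability p = (e^0.08 − 0.75)/(1.35 − 0.75) = 0.3333/0.6000 = 0.5555
Terminal stock prices: S_u = 141.8, S_d = 78.75
Terminal payoffs (K − S): max(-46.75, 0) = 0, max(16.25, 0) = 16.25
Node 0 (S = 105): V_0 = e^(−0.08)·[0.5555·0.0000 + 0.4445·16.2500] = 6.6681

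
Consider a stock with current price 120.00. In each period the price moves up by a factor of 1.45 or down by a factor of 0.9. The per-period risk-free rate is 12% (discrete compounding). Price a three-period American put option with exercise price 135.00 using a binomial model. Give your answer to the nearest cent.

15.00

Risk-neutral probability p = (1 + 0.12 − 0.9)/(1.45 − 0.9) = 0.2200/0.5500 = 0.4000
Terminal stock prices: S_uuu = 365.8, S_uud = 227.1, S_udd = 140.9, S_ddd = 87.48
Terminal payoffs (K − S): max(-230.8, 0) = 0, max(-92.07, 0) = 0, max(-5.94, 0) = 0, max(47.52, 0) = 47.52
Node uu (S = 252.3): continuation = 1/1.12·[0.4000·0.0000 + 0.6000·0.0000] = 0.0000; exercise value = 0.0000 ≤ continuation, so V_uu = 0.0000
Node ud (S = 156.6): continuation = 1/1.12·[0.4000·0.0000 + 0.6000·0.0000] = 0.0000; exercise value = 0.0000 ≤ continuation, so V_ud = 0.0000
Node dd (S = 97.2): continuation = 1/1.12·[0.4000·0.0000 + 0.6000·47.5200] = 25.4571; exercise value = 37.8000 > continuation, so V_dd = 37.8000 (exercise)
Node u (S = 174): continuation = 1/1.12·[0.4000·0.0000 + 0.6000·0.0000] = 0.0000; exercise value = 0.0000 ≤ continuation, so V_u = 0.0000
Node d (S = 108): continuation = 1/1.12·[0.4000·0.0000 + 0.6000·37.8000] = 20.2500; exercise value = 27.0000 > continuation, so V_d = 27.0000 (exercise)
Node 0 (S = 120): continuation = 1/1.12·[0.4000·0.0000 + 0.6000·27.0000] = 14.4643; exercise value = 15.0000 > continuation, so V_0 = 15.0000 (exercise)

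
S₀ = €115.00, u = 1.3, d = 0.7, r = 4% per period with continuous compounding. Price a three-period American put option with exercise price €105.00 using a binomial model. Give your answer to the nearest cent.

Risk-neutral probability p = (e^0.04 − 0.7)/(1.3 − 0.7) = 0.3408/0.6000 = 0.5680
Terminal stock prices: S_uuu = 252.7, S_uud = 136, S_udd = 73.25, S_ddd = 39.44
Terminal payoffs (K − S): max(-147.7, 0) = 0, max(-31.05, 0) = 0, max(31.75, 0) = 31.75, max(65.56, 0) = 65.56
Node uu (S = 194.4): continuation = e^(−0.04)·[0.5680·0.0000 + 0.4320·0.0000] = 0.0000; exercise value = 0.0000 ≤ continuation, so V_uu = 0.0000
Node ud (S = 104.6): continuation = e^(−0.04)·[0.5680·0.0000 + 0.4320·31.7450] = 13.1756; exercise value = 0.3500 ≤ continuation, so V_ud = 13.1756
Node dd (S = 56.35): continuation = e^(−0.04)·[0.5680·31.7450 + 0.4320·65.5550] = 44.5329; exercise value = 48.6500 > continuation, so V_dd = 48.6500 (exercise)
Node u (S = 149.5): continuation = e^(−0.04)·[0.5680·0.0000 + 0.4320·13.1756] = 5.4684; exercise value = 0.0000 ≤ continuation, so V_u = 5.4684
Node d (S = 80.5): continuation = e^(−0.04)·[0.5680·13.1756 + 0.4320·48.6500] = 27.3824; exercise value = 24.5000 ≤ continuation, so V_d = 27.3824
Node 0 (S = 115): continuation = e^(−0.04)·[0.5680·5.4684 + 0.4320·27.3824] = 14.3493; exercise value = 0.0000 ≤ continuation, so V_0 = 14.3493

€14.35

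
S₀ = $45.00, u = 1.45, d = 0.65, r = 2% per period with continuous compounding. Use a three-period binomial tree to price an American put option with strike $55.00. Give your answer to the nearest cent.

Risk-neutral probability p = (e^0.02 − 0.65)/(1.45 − 0.65) = 0.3702/0.8000 = 0.4628
Terminal stock prices: S_uuu = 137.2, S_uud = 61.5, S_udd = 27.57, S_ddd = 12.36
Terminal payoffs (K − S): max(-82.19, 0) = 0, max(-6.498, 0) = 0, max(27.43, 0) = 27.43, max(42.64, 0) = 42.64
Node uu (S = 94.61): continuation = e^(−0.02)·[0.4628·0.0000 + 0.5372·0.0000] = 0.0000; exercise value = 0.0000 ≤ continuation, so V_uu = 0.0000
Node ud (S = 42.41): continuation = e^(−0.02)·[0.4628·0.0000 + 0.5372·27.4319] = 14.4459; exercise value = 12.5875 ≤ continuation, so V_ud = 14.4459
Node dd (S = 19.01): continuation = e^(−0.02)·[0.4628·27.4319 + 0.5372·42.6419] = 34.8984; exercise value = 35.9875 > continuation, so V_dd = 35.9875 (exercise)
Node u (S = 65.25): continuation = e^(−0.02)·[0.4628·0.0000 + 0.5372·14.4459] = 7.6074; exercise value = 0.0000 ≤ continuation, so V_u = 7.6074
Node d (S = 29.25): continuation = e^(−0.02)·[0.4628·14.4459 + 0.5372·35.9875] = 25.5039; exercise value = 25.7500 > continuation, so V_d = 25.7500 (exercise)
Node 0 (S = 45): continuation = e^(−0.02)·[0.4628·7.6074 + 0.5372·25.7500] = 17.0108; exercise value = 10.0000 ≤ continuation, so V_0 = 17.0108

$17.01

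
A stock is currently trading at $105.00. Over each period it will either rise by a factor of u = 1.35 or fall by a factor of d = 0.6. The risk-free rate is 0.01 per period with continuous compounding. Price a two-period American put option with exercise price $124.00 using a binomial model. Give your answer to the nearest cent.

Risk-neutral probability p = (e^0.01 − 0.6)/(1.35 − 0.6) = 0.4101/0.7500 = 0.5467
Terminal stock prices: S_uu = 191.4, S_ud = 85.05, S_dd = 37.8
Terminal payoffs (K − S): max(-67.36, 0) = 0, max(38.95, 0) = 38.95, max(86.2, 0) = 86.2
Node u (S = 141.8): continuation = e^(−0.01)·[0.5467·0.0000 + 0.4533·38.9500] = 17.4791; exercise value = 0.0000 ≤ continuation, so V_u = 17.4791
Node d (S = 63): continuation = e^(−0.01)·[0.5467·38.9500 + 0.4533·86.2000] = 59.7662; exercise value = 61.0000 > continuation, so V_d = 61.0000 (exercise)
Node 0 (S = 105): continuation = e^(−0.01)·[0.5467·17.4791 + 0.4533·61.0000] = 36.8354; exercise value = 19.0000 ≤ continuation, so V_0 = 36.8354

$36.84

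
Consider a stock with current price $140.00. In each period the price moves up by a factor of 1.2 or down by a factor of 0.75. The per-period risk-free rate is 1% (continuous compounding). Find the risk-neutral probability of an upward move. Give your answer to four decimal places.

Risk-neutral probability p = (e^0.01 − 0.75)/(1.2 − 0.75) = 0.2601/0.4500 = 0.5779

p = 0.5779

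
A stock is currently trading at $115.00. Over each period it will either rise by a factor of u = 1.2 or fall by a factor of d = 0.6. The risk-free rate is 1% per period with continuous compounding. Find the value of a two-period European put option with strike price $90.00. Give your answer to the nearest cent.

$7.83

Risk-neutral probability p = (e^0.01 − 0.6)/(1.2 − 0.6) = 0.4101/0.6000 = 0.6834
Terminal stock prices: S_uu = 165.6, S_ud = 82.8, S_dd = 41.4
Terminal payoffs (K − S): max(-75.6, 0) = 0, max(7.2, 0) = 7.2, max(48.6, 0) = 48.6
Node u (S = 138): V_u = e^(−0.01)·[0.6834·0.0000 + 0.3166·7.2000] = 2.2567
Node d (S = 69): V_d = e^(−0.01)·[0.6834·7.2000 + 0.3166·48.6000] = 20.1045
Node 0 (S = 115): V_0 = e^(−0.01)·[0.6834·2.2567 + 0.3166·20.1045] = 7.8283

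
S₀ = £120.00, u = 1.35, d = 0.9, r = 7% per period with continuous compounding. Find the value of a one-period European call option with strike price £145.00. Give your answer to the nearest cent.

£6.08

Risk-neutral probability p = (e^0.07 − 0.9)/(1.35 − 0.9) = 0.1725/0.4500 = 0.3834
Terminal stock prices: S_u = 162, S_d = 108
Terminal payoffs (S − K): max(17, 0) = 17, max(-37, 0) = 0
Node 0 (S = 120): V_0 = e^(−0.07)·[0.3834·17.0000 + 0.6166·0.0000] = 6.0764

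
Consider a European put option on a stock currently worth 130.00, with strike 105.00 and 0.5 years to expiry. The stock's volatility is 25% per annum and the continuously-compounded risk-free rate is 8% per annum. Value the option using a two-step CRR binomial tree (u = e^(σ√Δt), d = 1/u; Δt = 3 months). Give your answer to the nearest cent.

CRR parameters: u = e^(σ√Δt) = e^(0.25·√0.25) = 1.1331, d = 1/u = 0.8825
Per-period rate: rΔt = 0.08·0.25 = 0.02, so R = e^0.02 = 1.0202
Risk-neutral probability p = (e^0.02 − 0.8825)/(1.1331 − 0.8825) = 0.1377/0.2507 = 0.5494
Terminal stock prices: S_uu = 166.9, S_ud = 130, S_dd = 101.2
Terminal payoffs (K − S): max(-61.92, 0) = 0, max(-25, 0) = 0, max(3.756, 0) = 3.756
Node u (S = 147.3): V_u = e^(−0.02)·[0.5494·0.0000 + 0.4506·0.0000] = 0.0000
Node d (S = 114.7): V_d = e^(−0.02)·[0.5494·0.0000 + 0.4506·3.7559] = 1.6589
Node 0 (S = 130): V_0 = e^(−0.02)·[0.5494·0.0000 + 0.4506·1.6589] = 0.7327

0.73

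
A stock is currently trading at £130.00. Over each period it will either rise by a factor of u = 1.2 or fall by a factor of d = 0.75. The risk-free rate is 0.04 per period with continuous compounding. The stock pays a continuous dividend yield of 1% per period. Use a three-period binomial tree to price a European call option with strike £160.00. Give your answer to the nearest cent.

Per-period risk-free factor R = e^0.04 = 1.0408; dividend-adjusted growth = e^(0.04−0.01) = 1.0305.
Risk-neutral probability p = (1.0305 − 0.75)/(1.2 − 0.75) = 0.2805/0.4500 = 0.6232
Terminal stock prices: S_uuu = 224.6, S_uud = 140.4, S_udd = 87.75, S_ddd = 54.84
Terminal payoffs (S − K): max(64.64, 0) = 64.64, max(-19.6, 0) = 0, max(-72.25, 0) = 0, max(-105.2, 0) = 0
Node uu (S = 187.2): V_uu = e^(−0.04)·[0.6232·64.6400 + 0.3768·0.0000] = 38.7061
Node ud (S = 117): V_ud = e^(−0.04)·[0.6232·0.0000 + 0.3768·0.0000] = 0.0000
Node dd (S = 73.12): V_dd = e^(−0.04)·[0.6232·0.0000 + 0.3768·0.0000] = 0.0000
Node u (S = 156): V_u = e^(−0.04)·[0.6232·38.7061 + 0.3768·0.0000] = 23.1770
Node d (S = 97.5): V_d = e^(−0.04)·[0.6232·0.0000 + 0.3768·0.0000] = 0.0000
Node 0 (S = 130): V_0 = e^(−0.04)·[0.6232·23.1770 + 0.3768·0.0000] = 13.8783

£13.88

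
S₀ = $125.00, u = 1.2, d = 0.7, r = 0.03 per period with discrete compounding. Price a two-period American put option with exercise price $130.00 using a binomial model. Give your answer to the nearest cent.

$19.32

Risk-neutral probability p = (1 + 0.03 − 0.7)/(1.2 − 0.7) = 0.3300/0.5000 = 0.6600
Terminal stock prices: S_uu = 180, S_ud = 105, S_dd = 61.25
Terminal payoffs (K − S): max(-50, 0) = 0, max(25, 0) = 25, max(68.75, 0) = 68.75
Node u (S = 150): continuation = 1/1.03·[0.6600·0.0000 + 0.3400·25.0000] = 8.2524; exercise value = 0.0000 ≤ continuation, so V_u = 8.2524
Node d (S = 87.5): continuation = 1/1.03·[0.6600·25.0000 + 0.3400·68.7500] = 38.7136; exercise value = 42.5000 > continuation, so V_d = 42.5000 (exercise)
Node 0 (S = 125): continuation = 1/1.03·[0.6600·8.2524 + 0.3400·42.5000] = 19.3171; exercise value = 5.0000 ≤ continuation, so V_0 = 19.3171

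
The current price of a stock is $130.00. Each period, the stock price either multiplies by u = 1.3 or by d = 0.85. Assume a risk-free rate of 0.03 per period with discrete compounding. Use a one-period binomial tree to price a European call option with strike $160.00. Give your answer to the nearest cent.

$3.50

Risk-neutral probability p = (1 + 0.03 − 0.85)/(1.3 − 0.85) = 0.1800/0.4500 = 0.4000
Terminal stock prices: S_u = 169, S_d = 110.5
Terminal payoffs (S − K): max(9, 0) = 9, max(-49.5, 0) = 0
Node 0 (S = 130): V_0 = 1/1.03·[0.4000·9.0000 + 0.6000·0.0000] = 3.4951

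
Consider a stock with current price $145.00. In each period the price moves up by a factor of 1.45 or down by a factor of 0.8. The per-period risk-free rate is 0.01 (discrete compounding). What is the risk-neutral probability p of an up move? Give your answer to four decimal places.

Risk-neutral probability p = (1 + 0.01 − 0.8)/(1.45 − 0.8) = 0.2100/0.6500 = 0.3231

p = 0.3231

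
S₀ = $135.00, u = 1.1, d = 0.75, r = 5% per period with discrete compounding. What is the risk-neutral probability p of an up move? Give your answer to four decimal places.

Risk-neutral probability p = (1 + 0.05 − 0.75)/(1.1 − 0.75) = 0.3000/0.3500 = 0.8571

p = 0.8571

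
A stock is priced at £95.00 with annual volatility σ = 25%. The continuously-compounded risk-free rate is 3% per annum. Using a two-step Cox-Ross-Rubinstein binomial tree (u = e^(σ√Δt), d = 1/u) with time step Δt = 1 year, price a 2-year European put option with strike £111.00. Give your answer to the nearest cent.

CRR parameters: u = e^(σ√Δt) = e^(0.25·√1) = 1.2840, d = 1/u = 0.7788
Per-period rate: rΔt = 0.03·1 = 0.03, so R = e^0.03 = 1.0305
Risk-neutral probability p = (e^0.03 − 0.7788)/(1.2840 − 0.7788) = 0.2517/0.5052 = 0.4981
Terminal stock prices: S_uu = 156.6, S_ud = 95, S_dd = 57.62
Terminal payoffs (K − S): max(-45.63, 0) = 0, max(16, 0) = 16, max(53.38, 0) = 53.38
Node u (S = 122): V_u = e^(−0.03)·[0.4981·0.0000 + 0.5019·16.0000] = 7.7930
Node d (S = 73.99): V_d = e^(−0.03)·[0.4981·16.0000 + 0.5019·53.3796] = 33.7334
Node 0 (S = 95): V_0 = e^(−0.03)·[0.4981·7.7930 + 0.5019·33.7334] = 20.1973

£20.20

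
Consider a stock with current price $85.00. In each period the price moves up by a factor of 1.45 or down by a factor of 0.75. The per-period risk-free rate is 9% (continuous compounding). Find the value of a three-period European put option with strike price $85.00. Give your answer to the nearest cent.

Risk-neutral probability p = (e^0.09 − 0.75)/(1.45 − 0.75) = 0.3442/0.7000 = 0.4917
Terminal stock prices: S_uuu = 259.1, S_uud = 134, S_udd = 69.33, S_ddd = 35.86
Terminal payoffs (K − S): max(-174.1, 0) = 0, max(-49.03, 0) = 0, max(15.67, 0) = 15.67, max(49.14, 0) = 49.14
Node uu (S = 178.7): V_uu = e^(−0.09)·[0.4917·0.0000 + 0.5083·0.0000] = 0.0000
Node ud (S = 92.44): V_ud = e^(−0.09)·[0.4917·0.0000 + 0.5083·15.6719] = 7.2807
Node dd (S = 47.81): V_dd = e^(−0.09)·[0.4917·15.6719 + 0.5083·49.1406] = 29.8717
Node u (S = 123.2): V_u = e^(−0.09)·[0.4917·0.0000 + 0.5083·7.2807] = 3.3824
Node d (S = 63.75): V_d = e^(−0.09)·[0.4917·7.2807 + 0.5083·29.8717] = 17.1492
Node 0 (S = 85): V_0 = e^(−0.09)·[0.4917·3.3824 + 0.5083·17.1492] = 9.4869

$9.49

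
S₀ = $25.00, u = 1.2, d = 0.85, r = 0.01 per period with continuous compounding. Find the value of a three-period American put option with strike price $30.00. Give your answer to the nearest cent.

$5.80

Risk-neutral probability p = (e^0.01 − 0.85)/(1.2 − 0.85) = 0.1601/0.3500 = 0.4573
Terminal stock prices: S_uuu = 43.2, S_uud = 30.6, S_udd = 21.67, S_ddd = 15.35
Terminal payoffs (K − S): max(-13.2, 0) = 0, max(-0.6, 0) = 0, max(8.325, 0) = 8.325, max(14.65, 0) = 14.65
Node uu (S = 36): continuation = e^(−0.01)·[0.4573·0.0000 + 0.5427·0.0000] = 0.0000; exercise value = 0.0000 ≤ continuation, so V_uu = 0.0000
Node ud (S = 25.5): continuation = e^(−0.01)·[0.4573·0.0000 + 0.5427·8.3250] = 4.4731; exercise value = 4.5000 > continuation, so V_ud = 4.5000 (exercise)
Node dd (S = 18.06): continuation = e^(−0.01)·[0.4573·8.3250 + 0.5427·14.6469] = 11.6390; exercise value = 11.9375 > continuation, so V_dd = 11.9375 (exercise)
Node u (S = 30): continuation = e^(−0.01)·[0.4573·0.0000 + 0.5427·4.5000] = 2.4179; exercise value = 0.0000 ≤ continuation, so V_u = 2.4179
Node d (S = 21.25): continuation = e^(−0.01)·[0.4573·4.5000 + 0.5427·11.9375] = 8.4515; exercise value = 8.7500 > continuation, so V_d = 8.7500 (exercise)
Node 0 (S = 25): continuation = e^(−0.01)·[0.4573·2.4179 + 0.5427·8.7500] = 5.7962; exercise value = 5.0000 ≤ continuation, so V_0 = 5.7962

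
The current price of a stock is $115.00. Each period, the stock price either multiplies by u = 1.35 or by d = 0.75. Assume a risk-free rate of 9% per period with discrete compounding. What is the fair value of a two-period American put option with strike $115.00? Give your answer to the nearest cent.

Risk-neutral probability p = (1 + 0.09 − 0.75)/(1.35 − 0.75) = 0.3400/0.6000 = 0.5667
Terminal stock prices: S_uu = 209.6, S_ud = 116.4, S_dd = 64.69
Terminal payoffs (K − S): max(-94.59, 0) = 0, max(-1.438, 0) = 0, max(50.31, 0) = 50.31
Node u (S = 155.2): continuation = 1/1.09·[0.5667·0.0000 + 0.4333·0.0000] = 0.0000; exercise value = 0.0000 ≤ continuation, so V_u = 0.0000
Node d (S = 86.25): continuation = 1/1.09·[0.5667·0.0000 + 0.4333·50.3125] = 20.0019; exercise value = 28.7500 > continuation, so V_d = 28.7500 (exercise)
Node 0 (S = 115): continuation = 1/1.09·[0.5667·0.0000 + 0.4333·28.7500] = 11.4297; exercise value = 0.0000 ≤ continuation, so V_0 = 11.4297

$11.43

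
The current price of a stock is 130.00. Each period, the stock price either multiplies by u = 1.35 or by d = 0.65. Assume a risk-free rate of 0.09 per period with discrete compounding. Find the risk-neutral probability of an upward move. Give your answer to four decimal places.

p = 0.6286

Risk-neutral probability p = (1 + 0.09 − 0.65)/(1.35 − 0.65) = 0.4400/0.7000 = 0.6286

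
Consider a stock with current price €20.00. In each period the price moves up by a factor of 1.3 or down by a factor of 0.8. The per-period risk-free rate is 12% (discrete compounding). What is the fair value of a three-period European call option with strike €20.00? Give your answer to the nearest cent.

Risk-neutral probability p = (1 + 0.12 − 0.8)/(1.3 − 0.8) = 0.3200/0.5000 = 0.6400
Terminal stock prices: S_uuu = 43.94, S_uud = 27.04, S_udd = 16.64, S_ddd = 10.24
Terminal payoffs (S − K): max(23.94, 0) = 23.94, max(7.04, 0) = 7.04, max(-3.36, 0) = 0, max(-9.76, 0) = 0
Node uu (S = 33.8): V_uu = 1/1.12·[0.6400·23.9400 + 0.3600·7.0400] = 15.9429
Node ud (S = 20.8): V_ud = 1/1.12·[0.6400·7.0400 + 0.3600·0.0000] = 4.0229
Node dd (S = 12.8): V_dd = 1/1.12·[0.6400·0.0000 + 0.3600·0.0000] = 0.0000
Node u (S = 26): V_u = 1/1.12·[0.6400·15.9429 + 0.3600·4.0229] = 10.4033
Node d (S = 16): V_d = 1/1.12·[0.6400·4.0229 + 0.3600·0.0000] = 2.2988
Node 0 (S = 20): V_0 = 1/1.12·[0.6400·10.4033 + 0.3600·2.2988] = 6.6836

€6.68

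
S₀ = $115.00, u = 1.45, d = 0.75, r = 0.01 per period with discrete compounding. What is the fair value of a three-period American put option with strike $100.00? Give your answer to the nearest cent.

Risk-neutral probability p = (1 + 0.01 − 0.75)/(1.45 − 0.75) = 0.2600/0.7000 = 0.3714
Terminal stock prices: S_uuu = 350.6, S_uud = 181.3, S_udd = 93.8, S_ddd = 48.52
Terminal payoffs (K − S): max(-250.6, 0) = 0, max(-81.34, 0) = 0, max(6.203, 0) = 6.203, max(51.48, 0) = 51.48
Node uu (S = 241.8): continuation = 1/1.01·[0.3714·0.0000 + 0.6286·0.0000] = 0.0000; exercise value = 0.0000 ≤ continuation, so V_uu = 0.0000
Node ud (S = 125.1): continuation = 1/1.01·[0.3714·0.0000 + 0.6286·6.2031] = 3.8605; exercise value = 0.0000 ≤ continuation, so V_ud = 3.8605
Node dd (S = 64.69): continuation = 1/1.01·[0.3714·6.2031 + 0.6286·51.4844] = 34.3224; exercise value = 35.3125 > continuation, so V_dd = 35.3125 (exercise)
Node u (S = 166.8): continuation = 1/1.01·[0.3714·0.0000 + 0.6286·3.8605] = 2.4026; exercise value = 0.0000 ≤ continuation, so V_u = 2.4026
Node d (S = 86.25): continuation = 1/1.01·[0.3714·3.8605 + 0.6286·35.3125] = 23.3964; exercise value = 13.7500 ≤ continuation, so V_d = 23.3964
Node 0 (S = 115): continuation = 1/1.01·[0.3714·2.4026 + 0.6286·23.3964] = 15.4442; exercise value = 0.0000 ≤ continuation, so V_0 = 15.4442

$15.44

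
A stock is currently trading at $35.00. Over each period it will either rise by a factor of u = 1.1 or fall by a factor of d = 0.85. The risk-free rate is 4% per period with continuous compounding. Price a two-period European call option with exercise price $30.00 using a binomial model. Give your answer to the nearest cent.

Risk-neutral probability p = (e^0.04 − 0.85)/(1.1 − 0.85) = 0.1908/0.2500 = 0.7632
Terminal stock prices: S_uu = 42.35, S_ud = 32.73, S_dd = 25.29
Terminal payoffs (S − K): max(12.35, 0) = 12.35, max(2.725, 0) = 2.725, max(-4.713, 0) = 0
Node u (S = 38.5): V_u = e^(−0.04)·[0.7632·12.3500 + 0.2368·2.7250] = 9.6763
Node d (S = 29.75): V_d = e^(−0.04)·[0.7632·2.7250 + 0.2368·0.0000] = 1.9983
Node 0 (S = 35): V_0 = e^(−0.04)·[0.7632·9.6763 + 0.2368·1.9983] = 7.5504

$7.55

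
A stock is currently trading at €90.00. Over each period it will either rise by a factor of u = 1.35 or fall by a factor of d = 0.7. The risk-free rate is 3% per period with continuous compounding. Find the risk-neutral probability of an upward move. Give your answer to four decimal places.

Risk-neutral probability p = (e^0.03 − 0.7)/(1.35 − 0.7) = 0.3305/0.6500 = 0.5084

p = 0.5084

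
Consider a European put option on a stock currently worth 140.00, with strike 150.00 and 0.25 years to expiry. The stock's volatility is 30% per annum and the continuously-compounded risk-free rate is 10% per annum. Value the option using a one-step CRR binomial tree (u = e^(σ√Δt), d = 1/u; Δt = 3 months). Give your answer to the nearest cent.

CRR parameters: u = e^(σ√Δt) = e^(0.3·√0.25) = 1.1618, d = 1/u = 0.8607
Per-period rate: rΔt = 0.1·0.25 = 0.025, so R = e^0.025 = 1.0253
Risk-neutral probability p = (e^0.025 − 0.8607)/(1.1618 − 0.8607) = 0.1646/0.3011 = 0.5466
Terminal stock prices: S_u = 162.7, S_d = 120.5
Terminal payoffs (K − S): max(-12.66, 0) = 0, max(29.5, 0) = 29.5
Node 0 (S = 140): V_0 = e^(−0.025)·[0.5466·0.0000 + 0.4534·29.5009] = 13.0444

13.04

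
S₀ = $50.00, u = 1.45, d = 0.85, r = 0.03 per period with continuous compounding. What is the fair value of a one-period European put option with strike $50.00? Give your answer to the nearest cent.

Risk-neutral probability p = (e^0.03 − 0.85)/(1.45 − 0.85) = 0.1805/0.6000 = 0.3008
Terminal stock prices: S_u = 72.5, S_d = 42.5
Terminal payoffs (K − S): max(-22.5, 0) = 0, max(7.5, 0) = 7.5
Node 0 (S = 50): V_0 = e^(−0.03)·[0.3008·0.0000 + 0.6992·7.5000] = 5.0893

$5.09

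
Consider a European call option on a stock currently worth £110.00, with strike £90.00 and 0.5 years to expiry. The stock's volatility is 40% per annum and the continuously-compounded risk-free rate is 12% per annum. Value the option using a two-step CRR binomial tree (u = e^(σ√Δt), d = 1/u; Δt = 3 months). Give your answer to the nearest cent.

£28.69

CRR parameters: u = e^(σ√Δt) = e^(0.4·√0.25) = 1.2214, d = 1/u = 0.8187
Per-period rate: rΔt = 0.12·0.25 = 0.03, so R = e^0.03 = 1.0305
Risk-neutral probability p = (e^0.03 − 0.8187)/(1.2214 − 0.8187) = 0.2117/0.4027 = 0.5258
Terminal stock prices: S_uu = 164.1, S_ud = 110, S_dd = 73.74
Terminal payoffs (S − K): max(74.1, 0) = 74.1, max(20, 0) = 20, max(-16.26, 0) = 0
Node u (S = 134.4): V_u = e^(−0.03)·[0.5258·74.1007 + 0.4742·20.0000] = 47.0142
Node d (S = 90.06): V_d = e^(−0.03)·[0.5258·20.0000 + 0.4742·0.0000] = 10.2051
Node 0 (S = 110): V_0 = e^(−0.03)·[0.5258·47.0142 + 0.4742·10.2051] = 28.6856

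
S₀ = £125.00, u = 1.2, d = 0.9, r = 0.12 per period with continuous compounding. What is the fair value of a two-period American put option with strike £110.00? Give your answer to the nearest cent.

£0.40

Risk-neutral probability p = (e^0.12 − 0.9)/(1.2 − 0.9) = 0.2275/0.3000 = 0.7583
Terminal stock prices: S_uu = 180, S_ud = 135, S_dd = 101.2
Terminal payoffs (K − S): max(-70, 0) = 0, max(-25, 0) = 0, max(8.75, 0) = 8.75
Node u (S = 150): continuation = e^(−0.12)·[0.7583·0.0000 + 0.2417·0.0000] = 0.0000; exercise value = 0.0000 ≤ continuation, so V_u = 0.0000
Node d (S = 112.5): continuation = e^(−0.12)·[0.7583·0.0000 + 0.2417·8.7500] = 1.8755; exercise value = 0.0000 ≤ continuation, so V_d = 1.8755
Node 0 (S = 125): continuation = e^(−0.12)·[0.7583·0.0000 + 0.2417·1.8755] = 0.4020; exercise value = 0.0000 ≤ continuation, so V_0 = 0.4020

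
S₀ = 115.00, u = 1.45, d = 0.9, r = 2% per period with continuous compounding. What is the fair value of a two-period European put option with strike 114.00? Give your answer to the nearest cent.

12.23

Risk-neutral probability p = (e^0.02 − 0.9)/(1.45 − 0.9) = 0.1202/0.5500 = 0.2185
Terminal stock prices: S_uu = 241.8, S_ud = 150.1, S_dd = 93.15
Terminal payoffs (K − S): max(-127.8, 0) = 0, max(-36.08, 0) = 0, max(20.85, 0) = 20.85
Node u (S = 166.8): V_u = e^(−0.02)·[0.2185·0.0000 + 0.7815·0.0000] = 0.0000
Node d (S = 103.5): V_d = e^(−0.02)·[0.2185·0.0000 + 0.7815·20.8500] = 15.9706
Node 0 (S = 115): V_0 = e^(−0.02)·[0.2185·0.0000 + 0.7815·15.9706] = 12.2332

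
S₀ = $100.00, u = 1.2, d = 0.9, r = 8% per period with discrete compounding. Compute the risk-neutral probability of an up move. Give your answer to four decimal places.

p = 0.6000

Risk-neutral probability p = (1 + 0.08 − 0.9)/(1.2 − 0.9) = 0.1800/0.3000 = 0.6000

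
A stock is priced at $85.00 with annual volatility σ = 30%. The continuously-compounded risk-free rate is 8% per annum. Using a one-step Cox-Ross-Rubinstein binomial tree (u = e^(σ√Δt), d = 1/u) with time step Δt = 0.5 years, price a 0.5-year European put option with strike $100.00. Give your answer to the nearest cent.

$13.73

CRR parameters: u = e^(σ√Δt) = e^(0.3·√0.5) = 1.2363, d = 1/u = 0.8089
Per-period rate: rΔt = 0.08·0.5 = 0.04, so R = e^0.04 = 1.0408
Risk-neutral probability p = (e^0.04 − 0.8089)/(1.2363 − 0.8089) = 0.2320/0.4275 = 0.5426
Terminal stock prices: S_u = 105.1, S_d = 68.75
Terminal payoffs (K − S): max(-5.086, 0) = 0, max(31.25, 0) = 31.25
Node 0 (S = 85): V_0 = e^(−0.04)·[0.5426·0.0000 + 0.4574·31.2471] = 13.7308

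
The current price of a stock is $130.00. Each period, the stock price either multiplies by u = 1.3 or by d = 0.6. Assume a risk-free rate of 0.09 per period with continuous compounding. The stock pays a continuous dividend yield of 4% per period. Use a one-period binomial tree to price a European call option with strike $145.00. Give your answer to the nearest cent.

Per-period risk-free factor R = e^0.09 = 1.0942; dividend-adjusted growth = e^(0.09−0.04) = 1.0513.
Risk-neutral probability p = (1.0513 − 0.6)/(1.3 − 0.6) = 0.4513/0.7000 = 0.6447
Terminal stock prices: S_u = 169, S_d = 78
Terminal payoffs (S − K): max(24, 0) = 24, max(-67, 0) = 0
Node 0 (S = 130): V_0 = e^(−0.09)·[0.6447·24.0000 + 0.3553·0.0000] = 14.1405

$14.14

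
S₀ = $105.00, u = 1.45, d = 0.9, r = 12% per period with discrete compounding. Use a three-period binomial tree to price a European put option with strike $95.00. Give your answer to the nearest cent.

$2.84

Risk-neutral probability p = (1 + 0.12 − 0.9)/(1.45 − 0.9) = 0.2200/0.5500 = 0.4000
Terminal stock prices: S_uuu = 320.1, S_uud = 198.7, S_udd = 123.3, S_ddd = 76.55
Terminal payoffs (K − S): max(-225.1, 0) = 0, max(-103.7, 0) = 0, max(-28.32, 0) = 0, max(18.45, 0) = 18.45
Node uu (S = 220.8): V_uu = 1/1.12·[0.4000·0.0000 + 0.6000·0.0000] = 0.0000
Node ud (S = 137): V_ud = 1/1.12·[0.4000·0.0000 + 0.6000·0.0000] = 0.0000
Node dd (S = 85.05): V_dd = 1/1.12·[0.4000·0.0000 + 0.6000·18.4550] = 9.8866
Node u (S = 152.2): V_u = 1/1.12·[0.4000·0.0000 + 0.6000·0.0000] = 0.0000
Node d (S = 94.5): V_d = 1/1.12·[0.4000·0.0000 + 0.6000·9.8866] = 5.2964
Node 0 (S = 105): V_0 = 1/1.12·[0.4000·0.0000 + 0.6000·5.2964] = 2.8374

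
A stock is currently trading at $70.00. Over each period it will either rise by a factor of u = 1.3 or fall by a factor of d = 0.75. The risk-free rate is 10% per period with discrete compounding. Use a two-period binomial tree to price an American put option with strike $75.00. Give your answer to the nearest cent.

$8.73

Risk-neutral probability p = (1 + 0.1 − 0.75)/(1.3 − 0.75) = 0.3500/0.5500 = 0.6364
Terminal stock prices: S_uu = 118.3, S_ud = 68.25, S_dd = 39.38
Terminal payoffs (K − S): max(-43.3, 0) = 0, max(6.75, 0) = 6.75, max(35.62, 0) = 35.62
Node u (S = 91): continuation = 1/1.1·[0.6364·0.0000 + 0.3636·6.7500] = 2.2314; exercise value = 0.0000 ≤ continuation, so V_u = 2.2314
Node d (S = 52.5): continuation = 1/1.1·[0.6364·6.7500 + 0.3636·35.6250] = 15.6818; exercise value = 22.5000 > continuation, so V_d = 22.5000 (exercise)
Node 0 (S = 70): continuation = 1/1.1·[0.6364·2.2314 + 0.3636·22.5000] = 8.7289; exercise value = 5.0000 ≤ continuation, so V_0 = 8.7289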